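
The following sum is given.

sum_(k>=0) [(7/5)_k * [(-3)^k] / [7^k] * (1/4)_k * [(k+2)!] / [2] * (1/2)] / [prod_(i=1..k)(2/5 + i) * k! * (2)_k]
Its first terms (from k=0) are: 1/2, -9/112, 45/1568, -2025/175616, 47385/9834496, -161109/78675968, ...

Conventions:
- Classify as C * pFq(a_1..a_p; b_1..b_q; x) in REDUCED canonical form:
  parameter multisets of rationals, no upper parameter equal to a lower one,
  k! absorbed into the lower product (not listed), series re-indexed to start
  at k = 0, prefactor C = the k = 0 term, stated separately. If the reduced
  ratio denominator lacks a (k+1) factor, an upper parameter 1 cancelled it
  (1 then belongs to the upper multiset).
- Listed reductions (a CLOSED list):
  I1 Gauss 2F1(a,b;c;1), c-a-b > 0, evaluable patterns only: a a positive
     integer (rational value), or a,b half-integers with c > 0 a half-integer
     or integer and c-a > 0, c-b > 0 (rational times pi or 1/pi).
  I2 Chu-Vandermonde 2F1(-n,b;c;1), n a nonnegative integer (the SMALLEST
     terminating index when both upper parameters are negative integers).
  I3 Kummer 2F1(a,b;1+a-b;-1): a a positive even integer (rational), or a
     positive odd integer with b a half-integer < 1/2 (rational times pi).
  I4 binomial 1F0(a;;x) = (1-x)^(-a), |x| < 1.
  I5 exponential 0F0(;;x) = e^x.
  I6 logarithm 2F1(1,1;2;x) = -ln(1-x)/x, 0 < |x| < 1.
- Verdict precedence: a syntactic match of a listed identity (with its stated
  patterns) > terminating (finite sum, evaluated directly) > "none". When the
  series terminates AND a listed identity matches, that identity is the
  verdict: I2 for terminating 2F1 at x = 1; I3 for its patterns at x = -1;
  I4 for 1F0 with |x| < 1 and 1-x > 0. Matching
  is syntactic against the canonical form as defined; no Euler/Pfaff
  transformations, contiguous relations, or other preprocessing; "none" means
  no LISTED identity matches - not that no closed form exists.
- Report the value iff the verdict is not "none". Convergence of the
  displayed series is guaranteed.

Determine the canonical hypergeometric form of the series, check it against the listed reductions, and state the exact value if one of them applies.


First insight: with t_0 = 1/2, the two geometric factors (C = 1/2, x = -3/7) combine into one argument.
Step ratio: r(k) = (-3/7) * (k+1/4) (k+3) / [(k+2) (k+1)] - rational in k. x = (-3/7); t_0 = 1/2; negate the roots.

Reduced: x = -3/7, 2F1, upper = {1/4, 3}, lower = {2}, C = 1/2. Verdict: none. No listed pattern accepts 2F1(1/4, 3; 2; -3/7).


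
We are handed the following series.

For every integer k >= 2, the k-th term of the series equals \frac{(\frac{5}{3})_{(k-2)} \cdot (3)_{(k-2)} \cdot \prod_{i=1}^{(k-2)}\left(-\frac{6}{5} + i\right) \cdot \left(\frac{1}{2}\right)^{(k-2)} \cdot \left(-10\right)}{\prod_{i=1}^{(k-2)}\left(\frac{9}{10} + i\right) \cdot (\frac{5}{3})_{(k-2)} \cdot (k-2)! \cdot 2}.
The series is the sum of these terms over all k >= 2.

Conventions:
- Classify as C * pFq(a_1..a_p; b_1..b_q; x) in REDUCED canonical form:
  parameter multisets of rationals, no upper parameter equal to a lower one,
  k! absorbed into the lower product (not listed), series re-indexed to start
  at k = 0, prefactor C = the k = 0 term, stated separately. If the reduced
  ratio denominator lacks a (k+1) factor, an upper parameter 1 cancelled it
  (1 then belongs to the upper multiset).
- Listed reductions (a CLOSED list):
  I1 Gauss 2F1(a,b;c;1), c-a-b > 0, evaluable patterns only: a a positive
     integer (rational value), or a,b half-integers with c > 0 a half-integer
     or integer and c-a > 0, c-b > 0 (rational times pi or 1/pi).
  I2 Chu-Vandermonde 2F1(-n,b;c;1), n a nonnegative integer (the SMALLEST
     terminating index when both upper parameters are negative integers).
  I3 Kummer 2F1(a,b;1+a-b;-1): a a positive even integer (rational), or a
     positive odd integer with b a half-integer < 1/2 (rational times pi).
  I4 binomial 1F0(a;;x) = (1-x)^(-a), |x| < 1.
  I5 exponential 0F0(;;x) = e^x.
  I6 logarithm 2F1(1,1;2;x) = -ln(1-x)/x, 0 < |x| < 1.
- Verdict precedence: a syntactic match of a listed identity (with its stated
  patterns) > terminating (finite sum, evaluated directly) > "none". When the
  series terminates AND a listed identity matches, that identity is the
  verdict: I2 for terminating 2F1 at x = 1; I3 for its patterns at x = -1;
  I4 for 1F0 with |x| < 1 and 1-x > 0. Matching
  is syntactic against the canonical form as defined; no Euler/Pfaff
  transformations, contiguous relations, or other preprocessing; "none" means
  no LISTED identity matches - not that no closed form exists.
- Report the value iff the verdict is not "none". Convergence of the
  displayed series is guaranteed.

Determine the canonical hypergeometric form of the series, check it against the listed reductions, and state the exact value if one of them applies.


Classification (C = -5): 2F1 with upper {-\frac{1}{5}, 3}, lower {\frac{19}{10}}, argument x = \frac{1}{2}. Verdict: none. No listed pattern accepts 2F1(-\frac{1}{5}, 3; \frac{19}{10}; \frac{1}{2}).

The tell: x = \frac{1}{2} and the running product (C = -5, x = 1/2) telescopes to a rising factorial.
Ratio: r(k) = \frac{1}{2} * (k-\frac{1}{5}) (k+3) / [(k+\frac{19}{10}) (k+1)] ; factor over Q: parameters, x = \frac{1}{2}, and C = -5.


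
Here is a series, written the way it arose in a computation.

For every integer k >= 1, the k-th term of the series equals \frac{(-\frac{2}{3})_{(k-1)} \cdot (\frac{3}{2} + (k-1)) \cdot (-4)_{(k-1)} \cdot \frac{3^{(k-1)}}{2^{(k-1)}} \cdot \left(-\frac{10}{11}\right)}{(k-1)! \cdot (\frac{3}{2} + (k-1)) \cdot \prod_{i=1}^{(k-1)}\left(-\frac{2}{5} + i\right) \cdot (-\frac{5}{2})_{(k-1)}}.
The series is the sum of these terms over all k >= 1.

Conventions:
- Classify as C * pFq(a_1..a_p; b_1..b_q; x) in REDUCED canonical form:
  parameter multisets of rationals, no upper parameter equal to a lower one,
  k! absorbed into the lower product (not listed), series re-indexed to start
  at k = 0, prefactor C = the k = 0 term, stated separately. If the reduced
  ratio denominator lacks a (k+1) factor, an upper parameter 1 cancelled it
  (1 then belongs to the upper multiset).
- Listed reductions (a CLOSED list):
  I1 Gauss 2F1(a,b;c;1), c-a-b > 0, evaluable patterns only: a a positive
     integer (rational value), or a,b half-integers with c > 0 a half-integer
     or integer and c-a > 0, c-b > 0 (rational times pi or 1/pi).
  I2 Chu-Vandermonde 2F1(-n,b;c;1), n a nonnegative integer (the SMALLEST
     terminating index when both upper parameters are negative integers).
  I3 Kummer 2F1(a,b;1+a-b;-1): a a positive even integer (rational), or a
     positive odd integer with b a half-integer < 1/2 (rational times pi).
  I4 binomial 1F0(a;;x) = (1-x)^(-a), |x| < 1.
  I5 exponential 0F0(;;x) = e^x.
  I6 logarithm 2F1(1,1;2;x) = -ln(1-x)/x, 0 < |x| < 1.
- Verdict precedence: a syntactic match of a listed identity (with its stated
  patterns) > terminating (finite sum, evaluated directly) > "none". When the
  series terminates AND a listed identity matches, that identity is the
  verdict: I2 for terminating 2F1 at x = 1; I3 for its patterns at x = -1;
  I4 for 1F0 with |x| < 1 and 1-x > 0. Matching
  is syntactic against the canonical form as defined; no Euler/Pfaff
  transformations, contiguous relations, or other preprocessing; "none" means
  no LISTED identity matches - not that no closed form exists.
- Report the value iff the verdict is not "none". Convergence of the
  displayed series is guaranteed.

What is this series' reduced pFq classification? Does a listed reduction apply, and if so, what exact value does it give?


The series (x = \frac{3}{2}) is 2F2: upper {-4, -\frac{2}{3}}, lower {-\frac{5}{2}, \frac{3}{5}}, prefactor -\frac{10}{11}. Verdict: terminating (-4 upstairs). 5 nonzero terms in all; added directly. Sum: \frac{30950}{11583}.

First insight: from the first term -\frac{10}{11}: the factor k + 3/2 cancels (top and bottom), leaving prefactor -10/11.
Adjacent-term ratio: r(k) = \frac{3}{2} * (k-4) (k-\frac{2}{3}) / [(k-\frac{5}{2}) (k+\frac{3}{5}) (k+1)] - poly over poly, x = \frac{3}{2} from leading terms; C = -\frac{10}{11} at k = 0.


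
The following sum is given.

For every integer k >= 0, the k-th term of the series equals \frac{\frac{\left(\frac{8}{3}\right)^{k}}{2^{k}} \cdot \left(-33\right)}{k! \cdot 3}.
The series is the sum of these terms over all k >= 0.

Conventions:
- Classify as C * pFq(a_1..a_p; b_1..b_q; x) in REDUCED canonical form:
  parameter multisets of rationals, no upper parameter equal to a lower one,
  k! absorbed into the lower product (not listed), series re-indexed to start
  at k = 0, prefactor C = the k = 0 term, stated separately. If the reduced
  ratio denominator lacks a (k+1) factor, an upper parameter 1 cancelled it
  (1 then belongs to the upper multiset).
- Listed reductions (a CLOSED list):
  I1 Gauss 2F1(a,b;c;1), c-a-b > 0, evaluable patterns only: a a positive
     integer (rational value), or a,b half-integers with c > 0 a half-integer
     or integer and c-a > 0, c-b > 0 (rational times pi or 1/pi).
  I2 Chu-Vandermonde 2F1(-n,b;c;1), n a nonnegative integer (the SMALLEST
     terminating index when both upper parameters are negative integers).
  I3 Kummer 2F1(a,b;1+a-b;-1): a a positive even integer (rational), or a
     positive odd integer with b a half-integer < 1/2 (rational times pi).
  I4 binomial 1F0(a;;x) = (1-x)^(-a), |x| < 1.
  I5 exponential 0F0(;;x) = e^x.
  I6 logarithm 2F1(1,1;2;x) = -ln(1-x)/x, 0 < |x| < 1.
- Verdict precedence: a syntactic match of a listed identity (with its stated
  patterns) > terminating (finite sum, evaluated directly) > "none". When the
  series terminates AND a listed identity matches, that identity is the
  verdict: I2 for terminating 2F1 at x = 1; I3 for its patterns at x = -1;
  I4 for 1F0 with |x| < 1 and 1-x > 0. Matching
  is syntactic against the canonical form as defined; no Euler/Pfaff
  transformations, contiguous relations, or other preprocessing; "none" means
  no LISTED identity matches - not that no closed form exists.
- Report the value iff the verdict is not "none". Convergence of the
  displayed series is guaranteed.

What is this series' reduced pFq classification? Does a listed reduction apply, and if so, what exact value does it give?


At argument \frac{4}{3}: a 0F0 with upper {-}, lower {-}, scaled by C = -11. Verdict: the I5 exponential reduction fires (the 0F0 exponential series at x = \frac{4}{3}). Exact value: \left(-11\right) \cdot e^{\frac{4}{3}}.

The tell: with t_0 = -11, the constant factors (C = -11) combine into one prefactor.
Step ratio: r(k) = \frac{4}{3} * 1 / [(k+1)] - poly over poly, x = \frac{4}{3} from leading terms; C = -11 at k = 0.


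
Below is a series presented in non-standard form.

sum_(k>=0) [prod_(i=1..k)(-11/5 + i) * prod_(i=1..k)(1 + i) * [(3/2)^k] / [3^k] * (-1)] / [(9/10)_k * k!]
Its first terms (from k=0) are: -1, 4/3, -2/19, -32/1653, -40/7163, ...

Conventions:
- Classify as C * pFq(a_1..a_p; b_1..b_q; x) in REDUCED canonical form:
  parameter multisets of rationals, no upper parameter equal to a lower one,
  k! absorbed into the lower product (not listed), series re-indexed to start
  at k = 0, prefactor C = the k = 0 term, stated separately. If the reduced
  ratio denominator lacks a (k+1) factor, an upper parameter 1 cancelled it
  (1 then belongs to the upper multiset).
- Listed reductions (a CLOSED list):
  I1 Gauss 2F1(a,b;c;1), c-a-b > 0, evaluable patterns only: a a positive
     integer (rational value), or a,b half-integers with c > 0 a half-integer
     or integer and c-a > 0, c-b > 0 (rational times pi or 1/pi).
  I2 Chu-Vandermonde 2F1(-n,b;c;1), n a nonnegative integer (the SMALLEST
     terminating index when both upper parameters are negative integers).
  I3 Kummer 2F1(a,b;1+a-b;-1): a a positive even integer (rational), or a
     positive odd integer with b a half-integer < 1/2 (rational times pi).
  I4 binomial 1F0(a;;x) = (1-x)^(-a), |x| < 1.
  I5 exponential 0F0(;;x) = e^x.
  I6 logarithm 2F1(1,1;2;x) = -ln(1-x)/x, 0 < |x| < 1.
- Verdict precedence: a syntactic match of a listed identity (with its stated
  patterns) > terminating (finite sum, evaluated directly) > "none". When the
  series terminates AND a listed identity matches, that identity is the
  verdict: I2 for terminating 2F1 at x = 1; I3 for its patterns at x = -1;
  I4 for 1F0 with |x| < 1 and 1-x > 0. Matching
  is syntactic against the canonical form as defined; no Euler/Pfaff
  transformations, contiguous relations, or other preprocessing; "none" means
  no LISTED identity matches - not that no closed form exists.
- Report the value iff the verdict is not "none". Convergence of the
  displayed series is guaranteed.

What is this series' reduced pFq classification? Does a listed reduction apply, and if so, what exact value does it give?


Structural cue: from the first term -1: the running product (C = -1, x = 1/2) telescopes to a rising factorial.
Consecutive-term ratio: r(k) = (1/2) * (k-6/5) (k+2) / [(k+9/10) (k+1)] - rational in k, leading ratio (1/2); with t_0 = -1, classification follows.

Reduced: x = 1/2, 2F1, upper = {-6/5, 2}, lower = {9/10}, C = -1. Verdict: no listed reduction: x = 1/2 and upper {-6/5, 2} fail every I1-I6 pattern.


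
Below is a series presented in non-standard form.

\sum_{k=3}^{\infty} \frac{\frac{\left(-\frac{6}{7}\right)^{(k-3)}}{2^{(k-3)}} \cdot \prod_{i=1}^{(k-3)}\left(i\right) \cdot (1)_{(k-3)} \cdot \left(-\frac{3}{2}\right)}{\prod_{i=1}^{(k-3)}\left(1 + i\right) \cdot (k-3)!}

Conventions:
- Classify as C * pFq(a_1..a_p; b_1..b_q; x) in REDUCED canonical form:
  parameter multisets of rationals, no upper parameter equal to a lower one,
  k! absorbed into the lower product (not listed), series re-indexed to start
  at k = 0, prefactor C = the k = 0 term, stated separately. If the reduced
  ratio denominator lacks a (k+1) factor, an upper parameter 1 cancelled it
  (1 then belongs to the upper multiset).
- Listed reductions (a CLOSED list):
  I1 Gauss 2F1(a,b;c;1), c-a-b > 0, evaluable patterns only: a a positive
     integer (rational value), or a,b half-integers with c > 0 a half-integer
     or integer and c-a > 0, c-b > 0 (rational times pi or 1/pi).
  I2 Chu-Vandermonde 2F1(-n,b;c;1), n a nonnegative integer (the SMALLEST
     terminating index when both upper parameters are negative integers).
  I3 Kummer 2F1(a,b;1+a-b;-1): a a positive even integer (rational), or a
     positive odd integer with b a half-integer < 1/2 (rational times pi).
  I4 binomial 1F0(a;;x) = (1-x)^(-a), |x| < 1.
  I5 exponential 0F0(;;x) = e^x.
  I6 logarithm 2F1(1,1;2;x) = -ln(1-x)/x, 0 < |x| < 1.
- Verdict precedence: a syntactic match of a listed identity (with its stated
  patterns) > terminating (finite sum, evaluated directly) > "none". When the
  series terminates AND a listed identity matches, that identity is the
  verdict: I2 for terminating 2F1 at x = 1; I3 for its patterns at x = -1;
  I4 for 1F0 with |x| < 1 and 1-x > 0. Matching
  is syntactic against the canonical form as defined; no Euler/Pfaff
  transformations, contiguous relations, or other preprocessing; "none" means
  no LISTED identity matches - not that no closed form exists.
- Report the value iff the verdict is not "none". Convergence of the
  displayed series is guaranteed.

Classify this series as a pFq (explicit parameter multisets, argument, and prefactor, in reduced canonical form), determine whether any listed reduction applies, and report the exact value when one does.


Key observation: from the first term -\frac{3}{2}: the two k-th powers (C = -3/2) combine into one argument.
Step ratio: r(k) = -\frac{3}{7} * (k+1) (k+1) / [(k+2) (k+1)] ; factor over Q: parameters, x = -\frac{3}{7}, and C = -\frac{3}{2}.

At argument -\frac{3}{7}: a 2F1 with upper {1, 1}, lower {2}, scaled by C = -\frac{3}{2}. Verdict (x = -\frac{3}{7}): logarithm (I6) applies (the logarithm: parameters (1,1;2), x = -\frac{3}{7}). Value: \left(-\frac{7}{2}\right) \cdot \ln\left(\frac{10}{7}\right).


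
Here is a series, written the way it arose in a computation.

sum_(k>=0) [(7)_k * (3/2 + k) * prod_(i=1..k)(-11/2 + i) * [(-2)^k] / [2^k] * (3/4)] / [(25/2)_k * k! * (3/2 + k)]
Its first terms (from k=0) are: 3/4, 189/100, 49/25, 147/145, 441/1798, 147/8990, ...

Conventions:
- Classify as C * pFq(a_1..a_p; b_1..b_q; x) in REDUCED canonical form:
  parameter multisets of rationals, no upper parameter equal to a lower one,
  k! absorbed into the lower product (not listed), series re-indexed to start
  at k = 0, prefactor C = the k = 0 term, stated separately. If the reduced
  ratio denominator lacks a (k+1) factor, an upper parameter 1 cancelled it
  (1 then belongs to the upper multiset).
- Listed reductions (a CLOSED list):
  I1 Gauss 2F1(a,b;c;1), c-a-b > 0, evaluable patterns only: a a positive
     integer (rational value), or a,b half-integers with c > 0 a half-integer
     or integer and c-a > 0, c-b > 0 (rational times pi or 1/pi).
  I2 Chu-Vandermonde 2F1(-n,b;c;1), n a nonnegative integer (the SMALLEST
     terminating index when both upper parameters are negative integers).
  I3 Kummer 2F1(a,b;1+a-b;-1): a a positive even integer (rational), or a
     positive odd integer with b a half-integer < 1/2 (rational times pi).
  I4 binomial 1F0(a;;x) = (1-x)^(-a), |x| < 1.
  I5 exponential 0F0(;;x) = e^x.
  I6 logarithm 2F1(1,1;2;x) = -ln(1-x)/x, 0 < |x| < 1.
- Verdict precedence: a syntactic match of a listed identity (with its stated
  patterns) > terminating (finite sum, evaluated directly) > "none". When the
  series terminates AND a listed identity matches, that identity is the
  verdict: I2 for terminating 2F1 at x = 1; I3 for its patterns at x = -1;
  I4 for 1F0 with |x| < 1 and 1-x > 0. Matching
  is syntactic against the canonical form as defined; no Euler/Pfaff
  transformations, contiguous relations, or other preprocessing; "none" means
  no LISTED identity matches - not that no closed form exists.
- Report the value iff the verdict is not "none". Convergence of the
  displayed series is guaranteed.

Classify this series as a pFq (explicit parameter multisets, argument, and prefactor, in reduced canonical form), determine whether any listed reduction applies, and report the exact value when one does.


Prefactor 3/4, argument -1: 2F1 with upper {-9/2, 7} over lower {25/2}. Verdict at x = -1: the Kummer evaluation I3 matches (x = -1; c = 25/2 equals 1+a-b for upper {-9/2, 7}: listed pattern). Sum: (1003917915/536870912) * pi.

Key step: x = (-1) and the running product (C = 3/4, x = -1) telescopes to a rising factorial.
Ratio: r(k) = (-1) * (k-9/2) (k+7) / [(k+25/2) (k+1)] - poly over poly, x = (-1) from leading terms; C = 3/4 at k = 0.


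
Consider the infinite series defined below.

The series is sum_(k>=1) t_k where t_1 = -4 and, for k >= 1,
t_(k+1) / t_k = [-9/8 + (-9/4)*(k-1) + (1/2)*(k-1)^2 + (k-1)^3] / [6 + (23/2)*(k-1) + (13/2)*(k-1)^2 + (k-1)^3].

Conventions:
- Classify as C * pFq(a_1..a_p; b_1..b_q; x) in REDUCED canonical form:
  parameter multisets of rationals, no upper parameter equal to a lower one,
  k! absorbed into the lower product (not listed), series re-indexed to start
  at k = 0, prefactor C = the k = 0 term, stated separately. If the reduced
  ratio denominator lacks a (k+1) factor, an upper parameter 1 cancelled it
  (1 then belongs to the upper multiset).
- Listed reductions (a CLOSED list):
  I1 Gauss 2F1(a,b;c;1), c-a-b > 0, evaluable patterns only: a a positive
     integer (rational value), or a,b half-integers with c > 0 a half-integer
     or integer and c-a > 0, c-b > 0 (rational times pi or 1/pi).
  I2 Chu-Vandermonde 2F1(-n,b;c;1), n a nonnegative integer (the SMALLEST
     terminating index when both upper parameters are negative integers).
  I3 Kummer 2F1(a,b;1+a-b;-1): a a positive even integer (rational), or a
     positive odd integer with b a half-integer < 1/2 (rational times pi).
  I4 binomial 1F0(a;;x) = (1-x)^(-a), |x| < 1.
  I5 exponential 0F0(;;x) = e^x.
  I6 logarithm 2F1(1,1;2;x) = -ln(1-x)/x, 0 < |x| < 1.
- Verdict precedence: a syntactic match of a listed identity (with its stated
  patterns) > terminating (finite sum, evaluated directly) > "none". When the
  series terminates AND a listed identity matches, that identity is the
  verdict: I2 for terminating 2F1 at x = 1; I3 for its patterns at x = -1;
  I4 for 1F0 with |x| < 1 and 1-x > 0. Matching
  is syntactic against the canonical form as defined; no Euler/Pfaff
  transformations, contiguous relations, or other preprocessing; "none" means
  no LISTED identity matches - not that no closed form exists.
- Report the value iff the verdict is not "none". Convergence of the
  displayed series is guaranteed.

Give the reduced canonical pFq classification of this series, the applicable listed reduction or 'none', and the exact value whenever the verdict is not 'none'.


The series (x = 1) is 2F1: upper {-3/2, 1/2}, lower {4}, prefactor -4. Verdict: Gauss (I1, half-integer pattern) matches (x = 1; upper {-3/2, 1/2} half-integers, c = 4 in the evaluable pattern). Value: (-16384/1575) / pi.

Key observation: from the first term -4: roots of the ratio polynomials (C = -4, x = 1) are the negated parameters.
Consecutive-term ratio: r(k) = 1 * (k-3/2) (k+1/2) / [(k+4) (k+1)] ; factor over Q: parameters, x = 1, and C = -4.


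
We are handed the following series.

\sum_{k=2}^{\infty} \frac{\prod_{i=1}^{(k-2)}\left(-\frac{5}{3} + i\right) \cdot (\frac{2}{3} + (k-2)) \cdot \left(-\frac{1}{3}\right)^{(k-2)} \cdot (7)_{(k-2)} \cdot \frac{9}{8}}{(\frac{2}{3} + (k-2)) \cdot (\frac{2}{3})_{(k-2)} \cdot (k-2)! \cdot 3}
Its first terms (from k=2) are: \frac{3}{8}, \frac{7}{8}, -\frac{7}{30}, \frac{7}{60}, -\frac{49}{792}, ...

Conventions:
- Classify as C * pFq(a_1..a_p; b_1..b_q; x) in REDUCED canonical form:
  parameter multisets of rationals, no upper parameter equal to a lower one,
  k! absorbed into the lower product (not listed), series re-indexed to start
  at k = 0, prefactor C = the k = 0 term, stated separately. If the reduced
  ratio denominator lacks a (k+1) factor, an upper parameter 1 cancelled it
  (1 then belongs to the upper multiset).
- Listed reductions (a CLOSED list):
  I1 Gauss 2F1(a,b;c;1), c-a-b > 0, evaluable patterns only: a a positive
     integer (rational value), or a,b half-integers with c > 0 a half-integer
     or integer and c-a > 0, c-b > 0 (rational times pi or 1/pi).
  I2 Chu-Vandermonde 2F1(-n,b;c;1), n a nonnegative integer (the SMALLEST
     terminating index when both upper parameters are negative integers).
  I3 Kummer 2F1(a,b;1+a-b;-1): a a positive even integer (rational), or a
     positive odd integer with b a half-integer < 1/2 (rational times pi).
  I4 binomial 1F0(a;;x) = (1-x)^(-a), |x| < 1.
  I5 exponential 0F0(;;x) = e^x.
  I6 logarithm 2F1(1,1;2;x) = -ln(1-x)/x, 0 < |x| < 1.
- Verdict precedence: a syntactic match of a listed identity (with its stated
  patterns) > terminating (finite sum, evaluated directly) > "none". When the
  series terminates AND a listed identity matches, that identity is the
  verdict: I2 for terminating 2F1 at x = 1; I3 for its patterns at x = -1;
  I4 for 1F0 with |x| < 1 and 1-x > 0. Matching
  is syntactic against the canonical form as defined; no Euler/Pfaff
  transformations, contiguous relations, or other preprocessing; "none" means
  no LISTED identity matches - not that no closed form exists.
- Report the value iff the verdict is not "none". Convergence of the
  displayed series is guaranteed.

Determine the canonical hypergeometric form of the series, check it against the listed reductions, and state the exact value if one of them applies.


With C = \frac{3}{8}: the canonical form is 2F1(-\frac{2}{3}, 7; \frac{2}{3}; -\frac{1}{3}). Verdict: no listed reduction: x = -\frac{1}{3} and upper {-\frac{2}{3}, 7} fail every I1-I6 pattern.

Key observation: t_0 = \frac{3}{8} here, and the factor k + 2/3 cancels (top and bottom), leaving C = 3/8.
Term ratio: r(k) = -\frac{1}{3} * (k-\frac{2}{3}) (k+7) / [(k+\frac{2}{3}) (k+1)] - rational in k, leading ratio -\frac{1}{3}; with t_0 = \frac{3}{8}, classification follows.


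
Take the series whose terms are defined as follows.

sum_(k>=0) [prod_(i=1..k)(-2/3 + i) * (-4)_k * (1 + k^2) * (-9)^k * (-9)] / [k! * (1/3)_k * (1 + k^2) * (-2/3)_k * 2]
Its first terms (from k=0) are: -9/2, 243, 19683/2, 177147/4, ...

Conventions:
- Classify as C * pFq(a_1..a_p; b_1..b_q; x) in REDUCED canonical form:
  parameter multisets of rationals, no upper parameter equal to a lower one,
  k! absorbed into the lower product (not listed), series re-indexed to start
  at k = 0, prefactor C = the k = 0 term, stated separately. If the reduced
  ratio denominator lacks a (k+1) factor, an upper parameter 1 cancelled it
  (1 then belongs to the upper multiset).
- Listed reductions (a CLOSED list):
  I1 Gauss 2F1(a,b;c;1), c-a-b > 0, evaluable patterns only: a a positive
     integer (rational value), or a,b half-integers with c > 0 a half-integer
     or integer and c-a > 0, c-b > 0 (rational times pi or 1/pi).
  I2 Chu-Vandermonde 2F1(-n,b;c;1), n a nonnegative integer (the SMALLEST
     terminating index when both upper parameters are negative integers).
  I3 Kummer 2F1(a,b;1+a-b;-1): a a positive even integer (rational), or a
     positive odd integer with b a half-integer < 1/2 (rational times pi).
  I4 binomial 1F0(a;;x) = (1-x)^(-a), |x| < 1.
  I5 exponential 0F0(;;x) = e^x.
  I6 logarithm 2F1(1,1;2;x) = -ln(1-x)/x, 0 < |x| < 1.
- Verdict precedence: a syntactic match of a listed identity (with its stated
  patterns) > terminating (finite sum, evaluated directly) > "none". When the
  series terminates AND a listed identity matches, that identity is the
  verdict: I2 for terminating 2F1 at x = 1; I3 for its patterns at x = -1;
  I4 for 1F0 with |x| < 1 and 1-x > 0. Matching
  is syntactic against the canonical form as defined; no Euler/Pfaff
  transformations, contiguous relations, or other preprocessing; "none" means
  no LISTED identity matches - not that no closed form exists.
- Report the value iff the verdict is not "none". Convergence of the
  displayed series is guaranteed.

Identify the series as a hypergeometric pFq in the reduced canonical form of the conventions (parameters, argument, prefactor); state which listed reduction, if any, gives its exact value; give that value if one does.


The series (x = -9) is 1F1: upper {-4}, lower {-2/3}, prefactor -9/2. Verdict: terminating. With -4 upstairs the series is a 5-term polynomial sum; evaluated term by term. Hence: 10872045/112.

First insight: t_0 = -9/2 here, and the constant factors (prefactor -9/2) combine into one prefactor.
Step ratio: r(k) = (-9) * (k-4) / [(k-2/3) (k+1)] - rational; roots negated = parameters, x = (-9), C = -9/2.


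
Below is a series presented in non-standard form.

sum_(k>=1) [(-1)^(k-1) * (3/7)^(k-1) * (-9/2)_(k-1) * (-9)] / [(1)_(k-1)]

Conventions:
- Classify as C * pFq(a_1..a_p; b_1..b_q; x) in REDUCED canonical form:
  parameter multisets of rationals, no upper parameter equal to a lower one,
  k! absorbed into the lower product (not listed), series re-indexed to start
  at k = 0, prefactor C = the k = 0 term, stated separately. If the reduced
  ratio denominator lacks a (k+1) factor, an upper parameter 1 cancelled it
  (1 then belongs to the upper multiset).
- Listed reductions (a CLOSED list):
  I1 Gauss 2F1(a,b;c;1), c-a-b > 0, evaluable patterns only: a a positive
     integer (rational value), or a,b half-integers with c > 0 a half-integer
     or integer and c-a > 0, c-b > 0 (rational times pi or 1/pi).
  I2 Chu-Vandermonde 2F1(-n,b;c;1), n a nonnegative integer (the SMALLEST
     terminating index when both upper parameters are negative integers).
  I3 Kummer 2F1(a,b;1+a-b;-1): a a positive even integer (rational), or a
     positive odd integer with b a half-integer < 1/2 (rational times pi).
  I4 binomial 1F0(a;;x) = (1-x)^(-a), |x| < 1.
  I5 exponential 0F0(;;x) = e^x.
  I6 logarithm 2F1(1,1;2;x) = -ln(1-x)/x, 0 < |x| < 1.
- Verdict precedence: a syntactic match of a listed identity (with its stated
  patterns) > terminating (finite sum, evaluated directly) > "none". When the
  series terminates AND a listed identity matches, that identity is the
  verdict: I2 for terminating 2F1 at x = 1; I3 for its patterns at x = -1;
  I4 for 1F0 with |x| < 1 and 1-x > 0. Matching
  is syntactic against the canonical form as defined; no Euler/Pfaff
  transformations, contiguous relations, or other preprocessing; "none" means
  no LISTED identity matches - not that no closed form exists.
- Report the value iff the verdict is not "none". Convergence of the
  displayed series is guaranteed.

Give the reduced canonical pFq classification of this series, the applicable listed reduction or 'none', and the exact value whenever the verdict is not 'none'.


With C = -9: the canonical form is 1F0(-9/2; -; -3/7). Verdict: binomial (I4) applies (the 1F0 binomial series: exponent 9/2, x = -3/7). Sum: (-9) * (10/7)^(9/2).

Structural cue: t_0 = -9 here, and (1)_k (C = -9, x = -3/7) is k! itself.
Step ratio: r(k) = (-3/7) * (k-9/2) / [(k+1)] ; factor over Q: parameters, x = (-3/7), and C = -9.


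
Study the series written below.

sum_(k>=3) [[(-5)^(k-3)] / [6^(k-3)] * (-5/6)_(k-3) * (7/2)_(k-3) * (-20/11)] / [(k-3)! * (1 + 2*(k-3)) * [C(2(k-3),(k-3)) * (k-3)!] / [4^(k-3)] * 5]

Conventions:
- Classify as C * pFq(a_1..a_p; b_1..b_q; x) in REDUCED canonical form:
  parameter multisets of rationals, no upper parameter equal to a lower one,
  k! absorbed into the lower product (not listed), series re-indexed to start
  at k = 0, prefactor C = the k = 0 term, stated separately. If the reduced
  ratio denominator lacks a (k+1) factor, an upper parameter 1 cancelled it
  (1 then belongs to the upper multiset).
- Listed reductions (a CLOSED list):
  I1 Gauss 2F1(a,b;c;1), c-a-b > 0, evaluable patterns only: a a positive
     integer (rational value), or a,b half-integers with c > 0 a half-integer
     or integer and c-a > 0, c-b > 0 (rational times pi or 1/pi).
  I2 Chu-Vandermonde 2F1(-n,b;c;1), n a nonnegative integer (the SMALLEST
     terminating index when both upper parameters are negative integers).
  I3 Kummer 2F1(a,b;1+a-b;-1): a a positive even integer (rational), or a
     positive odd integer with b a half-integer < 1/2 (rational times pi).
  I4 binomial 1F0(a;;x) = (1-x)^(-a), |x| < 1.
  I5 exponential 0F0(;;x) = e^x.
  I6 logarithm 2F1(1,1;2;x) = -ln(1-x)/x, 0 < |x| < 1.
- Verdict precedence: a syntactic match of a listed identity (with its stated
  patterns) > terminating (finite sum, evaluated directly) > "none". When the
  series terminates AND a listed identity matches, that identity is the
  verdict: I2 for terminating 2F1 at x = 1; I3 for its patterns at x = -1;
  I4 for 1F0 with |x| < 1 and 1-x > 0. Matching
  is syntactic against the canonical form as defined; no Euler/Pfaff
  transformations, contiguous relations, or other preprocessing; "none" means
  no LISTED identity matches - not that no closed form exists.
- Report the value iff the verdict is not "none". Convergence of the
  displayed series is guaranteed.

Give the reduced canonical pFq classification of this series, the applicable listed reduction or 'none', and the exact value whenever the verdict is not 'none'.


x = -5/6 here; the reduced form reads 2F1, upper {-5/6, 7/2}, lower {3/2}, C = -4/11. Verdict: none. Every listed pattern misses the 2F1 form at -5/6, upper {-5/6, 7/2}.

Key step: t_0 being -4/11, the constant factors (C = -4/11) combine into one prefactor.
Consecutive-term ratio: r(k) = (-5/6) * (k-5/6) (k+7/2) / [(k+3/2) (k+1)] - poly over poly, x = (-5/6) from leading terms; C = -4/11 at k = 0.


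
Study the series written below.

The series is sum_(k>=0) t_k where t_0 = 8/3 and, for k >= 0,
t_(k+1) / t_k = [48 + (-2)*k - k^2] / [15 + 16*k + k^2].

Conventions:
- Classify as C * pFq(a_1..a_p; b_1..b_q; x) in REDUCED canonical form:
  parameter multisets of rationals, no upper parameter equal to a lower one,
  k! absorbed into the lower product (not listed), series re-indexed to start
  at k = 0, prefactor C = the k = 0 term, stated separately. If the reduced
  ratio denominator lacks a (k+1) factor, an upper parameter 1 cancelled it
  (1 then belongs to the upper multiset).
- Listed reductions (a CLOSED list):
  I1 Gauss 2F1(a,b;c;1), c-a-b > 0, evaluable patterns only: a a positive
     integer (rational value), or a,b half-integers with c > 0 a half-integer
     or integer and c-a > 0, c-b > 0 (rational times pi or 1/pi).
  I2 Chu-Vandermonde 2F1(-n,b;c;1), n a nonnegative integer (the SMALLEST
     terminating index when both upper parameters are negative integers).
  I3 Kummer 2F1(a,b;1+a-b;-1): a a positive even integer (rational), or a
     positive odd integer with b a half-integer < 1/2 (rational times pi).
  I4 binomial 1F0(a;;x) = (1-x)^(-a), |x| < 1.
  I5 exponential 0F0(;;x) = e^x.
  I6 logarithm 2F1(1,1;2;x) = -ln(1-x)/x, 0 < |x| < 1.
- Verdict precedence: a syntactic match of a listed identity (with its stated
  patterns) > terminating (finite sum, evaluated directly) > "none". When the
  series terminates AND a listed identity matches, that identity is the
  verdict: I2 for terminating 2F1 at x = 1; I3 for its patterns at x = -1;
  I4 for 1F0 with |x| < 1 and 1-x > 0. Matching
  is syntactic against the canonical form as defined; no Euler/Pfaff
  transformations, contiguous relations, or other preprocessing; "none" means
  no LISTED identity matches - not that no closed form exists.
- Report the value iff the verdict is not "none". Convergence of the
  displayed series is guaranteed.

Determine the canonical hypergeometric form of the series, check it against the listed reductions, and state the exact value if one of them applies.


Prefactor 8/3, argument -1: 2F1 with upper {-6, 8} over lower {15}. Verdict: the Kummer evaluation I3 fires (x = -1; c = 15 equals 1+a-b for upper {-6, 8}: listed pattern). Its exact value is 572/15.

Key step: t_0 being 8/3, factor the ratio over Q (prefactor 8/3): negated roots = parameters.
Ratio: r(k) = (-1) * (k-6) (k+8) / [(k+15) (k+1)] - rational; roots negated = parameters, x = (-1), C = 8/3.


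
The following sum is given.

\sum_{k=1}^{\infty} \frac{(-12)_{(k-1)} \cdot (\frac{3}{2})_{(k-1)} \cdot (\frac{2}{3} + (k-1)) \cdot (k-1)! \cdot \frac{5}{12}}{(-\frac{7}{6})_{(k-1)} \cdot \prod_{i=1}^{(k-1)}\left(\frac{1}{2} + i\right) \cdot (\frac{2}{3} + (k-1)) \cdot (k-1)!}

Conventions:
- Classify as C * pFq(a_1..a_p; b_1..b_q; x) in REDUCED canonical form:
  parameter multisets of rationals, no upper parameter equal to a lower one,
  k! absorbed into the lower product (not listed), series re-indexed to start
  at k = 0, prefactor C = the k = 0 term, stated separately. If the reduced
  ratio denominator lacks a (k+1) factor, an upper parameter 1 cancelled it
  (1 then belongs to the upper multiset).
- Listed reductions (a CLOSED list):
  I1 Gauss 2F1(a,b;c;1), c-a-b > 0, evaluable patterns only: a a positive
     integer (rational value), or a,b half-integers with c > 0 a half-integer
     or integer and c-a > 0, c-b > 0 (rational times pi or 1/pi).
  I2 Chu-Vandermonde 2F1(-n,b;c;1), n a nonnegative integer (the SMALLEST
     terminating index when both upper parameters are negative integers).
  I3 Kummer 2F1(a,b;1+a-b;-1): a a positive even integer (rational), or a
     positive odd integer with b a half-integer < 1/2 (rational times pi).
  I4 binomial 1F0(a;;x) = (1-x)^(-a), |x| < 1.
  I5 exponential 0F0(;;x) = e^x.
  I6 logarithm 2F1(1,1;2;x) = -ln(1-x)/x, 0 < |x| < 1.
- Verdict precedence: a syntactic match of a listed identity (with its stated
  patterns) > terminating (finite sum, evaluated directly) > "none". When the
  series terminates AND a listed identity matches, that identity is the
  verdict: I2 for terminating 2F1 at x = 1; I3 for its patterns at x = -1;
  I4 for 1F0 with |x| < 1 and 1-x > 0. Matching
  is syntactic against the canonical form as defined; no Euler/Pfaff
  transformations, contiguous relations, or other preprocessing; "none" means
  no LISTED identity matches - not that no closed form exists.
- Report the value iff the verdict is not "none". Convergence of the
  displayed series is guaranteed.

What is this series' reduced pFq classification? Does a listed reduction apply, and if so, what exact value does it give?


The series (x = 1) is 2F1: upper {-12, 1}, lower {-\frac{7}{6}}, prefactor \frac{5}{12}. Verdict at x = 1: Chu-Vandermonde (I2) matches (terminating 2F1 at x = 1 with n = 12, b = 1, c = -\frac{7}{6}). Its exact value is -\frac{65}{708}.

The tell: t_0 = \frac{5}{12} here, and the factor k + 2/3 cancels (top and bottom), leaving C = 5/12, x = 1.
Step ratio: r(k) = 1 * (k-12) (k+1) / [(k-\frac{7}{6}) (k+1)] ; factor over Q: parameters, x = 1, and C = \frac{5}{12}.


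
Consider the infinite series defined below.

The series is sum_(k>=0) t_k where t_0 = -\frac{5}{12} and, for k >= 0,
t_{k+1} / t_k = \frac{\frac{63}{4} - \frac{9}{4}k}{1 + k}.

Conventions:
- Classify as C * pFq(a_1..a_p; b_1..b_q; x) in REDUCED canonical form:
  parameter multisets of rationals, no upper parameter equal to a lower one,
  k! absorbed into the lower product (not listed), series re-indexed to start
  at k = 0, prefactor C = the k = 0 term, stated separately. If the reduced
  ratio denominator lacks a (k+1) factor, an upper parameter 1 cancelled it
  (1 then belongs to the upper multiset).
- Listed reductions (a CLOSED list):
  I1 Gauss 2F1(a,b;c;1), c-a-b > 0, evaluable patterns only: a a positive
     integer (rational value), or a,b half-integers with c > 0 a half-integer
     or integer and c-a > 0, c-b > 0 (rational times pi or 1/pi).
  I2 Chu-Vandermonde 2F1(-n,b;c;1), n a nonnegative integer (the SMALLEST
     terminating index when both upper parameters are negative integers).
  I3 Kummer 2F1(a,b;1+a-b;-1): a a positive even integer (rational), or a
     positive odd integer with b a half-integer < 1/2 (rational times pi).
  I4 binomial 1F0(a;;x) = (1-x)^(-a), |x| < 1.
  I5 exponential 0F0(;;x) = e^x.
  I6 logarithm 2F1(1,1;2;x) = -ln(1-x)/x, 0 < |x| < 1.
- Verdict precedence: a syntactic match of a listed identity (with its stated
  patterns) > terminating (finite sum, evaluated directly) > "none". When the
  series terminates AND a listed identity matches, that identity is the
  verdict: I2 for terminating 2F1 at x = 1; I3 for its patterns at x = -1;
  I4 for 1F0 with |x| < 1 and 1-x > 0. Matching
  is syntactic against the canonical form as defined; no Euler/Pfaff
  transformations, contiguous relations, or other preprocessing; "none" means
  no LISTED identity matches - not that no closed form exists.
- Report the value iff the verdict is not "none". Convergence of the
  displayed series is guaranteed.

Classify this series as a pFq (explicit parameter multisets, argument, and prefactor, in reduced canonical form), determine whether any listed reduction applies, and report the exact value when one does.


The tell: t_0 being -\frac{5}{12}, factor the ratio over Q (C = -5/12, x = -9/4): negated roots = parameters.
Term ratio: r(k) = -\frac{9}{4} * (k-7) / [(k+1)] - rational; roots negated = parameters, x = -\frac{9}{4}, C = -\frac{5}{12}.

This is -\frac{5}{12} * 1F0(-7; -; -\frac{9}{4}) in reduced canonical form. Verdict: terminating - upper -7 stops the sum at k = 7; the 8 terms are added exactly. Hence: -\frac{313742585}{196608}.


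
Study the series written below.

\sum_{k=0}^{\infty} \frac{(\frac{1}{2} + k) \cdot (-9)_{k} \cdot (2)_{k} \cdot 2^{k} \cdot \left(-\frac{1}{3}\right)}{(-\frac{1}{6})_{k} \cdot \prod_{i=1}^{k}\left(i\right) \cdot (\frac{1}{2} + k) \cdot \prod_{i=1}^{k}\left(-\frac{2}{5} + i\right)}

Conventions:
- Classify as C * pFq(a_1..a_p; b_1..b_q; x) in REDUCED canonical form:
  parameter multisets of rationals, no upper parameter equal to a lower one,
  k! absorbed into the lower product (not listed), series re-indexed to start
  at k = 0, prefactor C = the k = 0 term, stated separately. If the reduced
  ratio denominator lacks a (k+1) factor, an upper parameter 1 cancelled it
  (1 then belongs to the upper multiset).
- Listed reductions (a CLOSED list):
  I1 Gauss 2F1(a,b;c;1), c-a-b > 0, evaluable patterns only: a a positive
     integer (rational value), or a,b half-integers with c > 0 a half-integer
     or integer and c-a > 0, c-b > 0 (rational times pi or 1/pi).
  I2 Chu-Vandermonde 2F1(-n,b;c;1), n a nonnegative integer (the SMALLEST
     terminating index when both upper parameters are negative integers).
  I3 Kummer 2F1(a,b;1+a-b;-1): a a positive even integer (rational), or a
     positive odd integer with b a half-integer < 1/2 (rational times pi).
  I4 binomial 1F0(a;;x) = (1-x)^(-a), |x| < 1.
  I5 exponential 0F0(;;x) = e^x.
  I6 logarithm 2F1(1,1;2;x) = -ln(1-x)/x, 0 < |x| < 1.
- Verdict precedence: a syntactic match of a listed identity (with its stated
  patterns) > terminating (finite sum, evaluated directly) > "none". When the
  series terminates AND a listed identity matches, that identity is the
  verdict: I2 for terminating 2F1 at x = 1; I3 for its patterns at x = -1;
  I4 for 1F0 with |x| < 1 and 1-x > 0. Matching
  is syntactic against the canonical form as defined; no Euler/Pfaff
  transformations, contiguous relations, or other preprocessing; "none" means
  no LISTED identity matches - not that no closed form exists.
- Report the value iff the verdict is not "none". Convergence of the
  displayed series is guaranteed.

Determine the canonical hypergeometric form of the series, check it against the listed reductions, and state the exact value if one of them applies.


Classification (C = -\frac{1}{3}): 2F2 with upper {-9, 2}, lower {-\frac{1}{6}, \frac{3}{5}}, argument x = 2. Verdict: terminating at k = 9: the factor (-9)_k kills every later term; summing the 10 survivors is exact. Its exact value is -\frac{775051387667873}{330803825451099}.

First insight: with t_0 = -\frac{1}{3}, the product of the first k integers (prefactor -1/3) is k!.
Consecutive-term ratio: r(k) = 2 * (k-9) (k+2) / [(k-\frac{1}{6}) (k+\frac{3}{5}) (k+1)] - rational; roots negated = parameters, x = 2, C = -\frac{1}{3}.
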